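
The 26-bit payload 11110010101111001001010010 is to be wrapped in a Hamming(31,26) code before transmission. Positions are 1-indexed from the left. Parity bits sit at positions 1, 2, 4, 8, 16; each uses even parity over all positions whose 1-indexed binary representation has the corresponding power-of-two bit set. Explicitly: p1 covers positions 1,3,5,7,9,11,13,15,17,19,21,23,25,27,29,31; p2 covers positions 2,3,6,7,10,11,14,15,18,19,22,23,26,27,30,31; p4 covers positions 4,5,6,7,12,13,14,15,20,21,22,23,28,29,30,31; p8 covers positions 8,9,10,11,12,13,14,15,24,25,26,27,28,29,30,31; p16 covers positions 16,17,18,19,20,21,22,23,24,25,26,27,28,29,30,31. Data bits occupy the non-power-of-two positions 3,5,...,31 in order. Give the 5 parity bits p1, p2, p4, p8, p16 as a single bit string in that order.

Place data bits at non-power-of-two positions: b3=1, b5=1, b6=1, b7=1, b9=0, b10=0, b11=1, b12=0, b13=1, b14=0, b15=1, b17=1, b18=1, b19=1, b20=0, b21=0, b22=1, b23=0, b24=0, b25=1, b26=0, b27=1, b28=0, b29=0, b30=1, b31=0.
p1 = XOR of data positions {3,5,7,9,11,13,15,17,19,21,23,25,27,29,31} = 1⊕1⊕1⊕0⊕1⊕1⊕1⊕1⊕1⊕0⊕0⊕1⊕1⊕0⊕0 = 0
p2 = XOR of data positions {3,6,7,10,11,14,15,18,19,22,23,26,27,30,31} = 1⊕1⊕1⊕0⊕1⊕0⊕1⊕1⊕1⊕1⊕0⊕0⊕1⊕1⊕0 = 0
p4 = XOR of data positions {5,6,7,12,13,14,15,20,21,22,23,28,29,30,31} = 1⊕1⊕1⊕0⊕1⊕0⊕1⊕0⊕0⊕1⊕0⊕0⊕0⊕1⊕0 = 1
p8 = XOR of data positions {9,10,11,12,13,14,15,24,25,26,27,28,29,30,31} = 0⊕0⊕1⊕0⊕1⊕0⊕1⊕0⊕1⊕0⊕1⊕0⊕0⊕1⊕0 = 0
p16 = XOR of data positions {17,18,19,20,21,22,23,24,25,26,27,28,29,30,31} = 1⊕1⊕1⊕0⊕0⊕1⊕0⊕0⊕1⊕0⊕1⊕0⊕0⊕1⊕0 = 1
Parity bits p1,p2,p4,p8,p16 = 00101

00101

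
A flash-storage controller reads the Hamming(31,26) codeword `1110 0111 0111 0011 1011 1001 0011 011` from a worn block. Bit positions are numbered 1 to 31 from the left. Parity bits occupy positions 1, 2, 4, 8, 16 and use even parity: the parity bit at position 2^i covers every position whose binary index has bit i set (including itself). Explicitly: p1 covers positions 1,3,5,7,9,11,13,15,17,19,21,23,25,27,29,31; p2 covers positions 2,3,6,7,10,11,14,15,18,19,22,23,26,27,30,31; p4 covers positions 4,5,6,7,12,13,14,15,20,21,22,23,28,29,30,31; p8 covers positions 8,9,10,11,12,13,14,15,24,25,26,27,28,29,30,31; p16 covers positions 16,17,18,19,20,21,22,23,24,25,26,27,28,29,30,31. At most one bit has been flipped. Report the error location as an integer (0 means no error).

6

s1: b1⊕b3⊕b5⊕b7⊕b9⊕b11⊕b13⊕b15⊕b17⊕b19⊕b21⊕b23⊕b25⊕b27⊕b29⊕b31 = 1⊕1⊕0⊕1⊕0⊕1⊕0⊕1⊕1⊕1⊕1⊕0⊕0⊕1⊕0⊕1 = 0
s2: b2⊕b3⊕b6⊕b7⊕b10⊕b11⊕b14⊕b15⊕b18⊕b19⊕b22⊕b23⊕b26⊕b27⊕b30⊕b31 = 1⊕1⊕1⊕1⊕1⊕1⊕0⊕1⊕0⊕1⊕0⊕0⊕0⊕1⊕1⊕1 = 1
s4: b4⊕b5⊕b6⊕b7⊕b12⊕b13⊕b14⊕b15⊕b20⊕b21⊕b22⊕b23⊕b28⊕b29⊕b30⊕b31 = 0⊕0⊕1⊕1⊕1⊕0⊕0⊕1⊕1⊕1⊕0⊕0⊕1⊕0⊕1⊕1 = 1
s8: b8⊕b9⊕b10⊕b11⊕b12⊕b13⊕b14⊕b15⊕b24⊕b25⊕b26⊕b27⊕b28⊕b29⊕b30⊕b31 = 1⊕0⊕1⊕1⊕1⊕0⊕0⊕1⊕1⊕0⊕0⊕1⊕1⊕0⊕1⊕1 = 0
s16: b16⊕b17⊕b18⊕b19⊕b20⊕b21⊕b22⊕b23⊕b24⊕b25⊕b26⊕b27⊕b28⊕b29⊕b30⊕b31 = 1⊕1⊕0⊕1⊕1⊕1⊕0⊕0⊕1⊕0⊕0⊕1⊕1⊕0⊕1⊕1 = 0
Syndrome (s16...s1) = 00110 → position 6.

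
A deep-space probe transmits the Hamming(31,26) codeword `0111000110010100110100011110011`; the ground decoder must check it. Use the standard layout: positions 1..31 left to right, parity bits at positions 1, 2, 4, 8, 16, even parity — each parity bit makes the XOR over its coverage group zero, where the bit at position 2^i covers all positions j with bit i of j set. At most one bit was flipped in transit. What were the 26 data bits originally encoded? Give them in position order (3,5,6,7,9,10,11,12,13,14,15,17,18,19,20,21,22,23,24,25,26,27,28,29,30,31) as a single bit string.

10001001010110100011110011

s1: b1⊕b3⊕b5⊕b7⊕b9⊕b11⊕b13⊕b15⊕b17⊕b19⊕b21⊕b23⊕b25⊕b27⊕b29⊕b31 = 0⊕1⊕0⊕0⊕1⊕0⊕0⊕0⊕1⊕0⊕0⊕0⊕1⊕1⊕0⊕1 = 0
s2: b2⊕b3⊕b6⊕b7⊕b10⊕b11⊕b14⊕b15⊕b18⊕b19⊕b22⊕b23⊕b26⊕b27⊕b30⊕b31 = 1⊕1⊕0⊕0⊕0⊕0⊕1⊕0⊕1⊕0⊕0⊕0⊕1⊕1⊕1⊕1 = 0
s4: b4⊕b5⊕b6⊕b7⊕b12⊕b13⊕b14⊕b15⊕b20⊕b21⊕b22⊕b23⊕b28⊕b29⊕b30⊕b31 = 1⊕0⊕0⊕0⊕1⊕0⊕1⊕0⊕1⊕0⊕0⊕0⊕0⊕0⊕1⊕1 = 0
s8: b8⊕b9⊕b10⊕b11⊕b12⊕b13⊕b14⊕b15⊕b24⊕b25⊕b26⊕b27⊕b28⊕b29⊕b30⊕b31 = 1⊕1⊕0⊕0⊕1⊕0⊕1⊕0⊕1⊕1⊕1⊕1⊕0⊕0⊕1⊕1 = 0
s16: b16⊕b17⊕b18⊕b19⊕b20⊕b21⊕b22⊕b23⊕b24⊕b25⊕b26⊕b27⊕b28⊕b29⊕b30⊕b31 = 0⊕1⊕1⊕0⊕1⊕0⊕0⊕0⊕1⊕1⊕1⊕1⊕0⊕0⊕1⊕1 = 1
Syndrome (s16...s1) = 10000 → position 16.
Flip bit 16: corrected codeword = 0111000110010101110100011110011
Data bits at positions 3,5,6,7,9,10,11,12,13,14,15,17,18,19,20,21,22,23,24,25,26,27,28,29,30,31: 10001001010110100011110011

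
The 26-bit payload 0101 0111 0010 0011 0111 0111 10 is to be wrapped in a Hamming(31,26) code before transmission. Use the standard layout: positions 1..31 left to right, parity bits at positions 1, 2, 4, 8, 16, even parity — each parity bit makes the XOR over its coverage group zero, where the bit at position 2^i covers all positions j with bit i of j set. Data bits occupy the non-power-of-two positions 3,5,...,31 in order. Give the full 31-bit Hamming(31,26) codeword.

Place data bits at non-power-of-two positions: b3=0, b5=1, b6=0, b7=1, b9=0, b10=1, b11=1, b12=1, b13=0, b14=0, b15=1, b17=0, b18=0, b19=0, b20=1, b21=1, b22=0, b23=1, b24=1, b25=1, b26=0, b27=1, b28=1, b29=1, b30=1, b31=0.
p1 = XOR of data positions {3,5,7,9,11,13,15,17,19,21,23,25,27,29,31} = 0⊕1⊕1⊕0⊕1⊕0⊕1⊕0⊕0⊕1⊕1⊕1⊕1⊕1⊕0 = 1
p2 = XOR of data positions {3,6,7,10,11,14,15,18,19,22,23,26,27,30,31} = 0⊕0⊕1⊕1⊕1⊕0⊕1⊕0⊕0⊕0⊕1⊕0⊕1⊕1⊕0 = 1
p4 = XOR of data positions {5,6,7,12,13,14,15,20,21,22,23,28,29,30,31} = 1⊕0⊕1⊕1⊕0⊕0⊕1⊕1⊕1⊕0⊕1⊕1⊕1⊕1⊕0 = 0
p8 = XOR of data positions {9,10,11,12,13,14,15,24,25,26,27,28,29,30,31} = 0⊕1⊕1⊕1⊕0⊕0⊕1⊕1⊕1⊕0⊕1⊕1⊕1⊕1⊕0 = 0
p16 = XOR of data positions {17,18,19,20,21,22,23,24,25,26,27,28,29,30,31} = 0⊕0⊕0⊕1⊕1⊕0⊕1⊕1⊕1⊕0⊕1⊕1⊕1⊕1⊕0 = 1
Codeword b1..b31 = 1100101001110011000110111011110

1100101001110011000110111011110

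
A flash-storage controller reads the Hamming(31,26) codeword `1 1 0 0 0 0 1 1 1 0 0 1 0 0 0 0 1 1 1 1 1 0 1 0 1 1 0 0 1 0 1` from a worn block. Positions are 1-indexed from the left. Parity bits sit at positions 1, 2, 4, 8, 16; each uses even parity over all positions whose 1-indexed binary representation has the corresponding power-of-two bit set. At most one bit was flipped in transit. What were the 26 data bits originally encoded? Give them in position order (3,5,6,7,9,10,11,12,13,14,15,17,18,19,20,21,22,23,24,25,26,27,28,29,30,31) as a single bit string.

00011001010111110101100101

s1: b1⊕b3⊕b5⊕b7⊕b9⊕b11⊕b13⊕b15⊕b17⊕b19⊕b21⊕b23⊕b25⊕b27⊕b29⊕b31 = 1⊕0⊕0⊕1⊕1⊕0⊕0⊕0⊕1⊕1⊕1⊕1⊕1⊕0⊕1⊕1 = 0
s2: b2⊕b3⊕b6⊕b7⊕b10⊕b11⊕b14⊕b15⊕b18⊕b19⊕b22⊕b23⊕b26⊕b27⊕b30⊕b31 = 1⊕0⊕0⊕1⊕0⊕0⊕0⊕0⊕1⊕1⊕0⊕1⊕1⊕0⊕0⊕1 = 1
s4: b4⊕b5⊕b6⊕b7⊕b12⊕b13⊕b14⊕b15⊕b20⊕b21⊕b22⊕b23⊕b28⊕b29⊕b30⊕b31 = 0⊕0⊕0⊕1⊕1⊕0⊕0⊕0⊕1⊕1⊕0⊕1⊕0⊕1⊕0⊕1 = 1
s8: b8⊕b9⊕b10⊕b11⊕b12⊕b13⊕b14⊕b15⊕b24⊕b25⊕b26⊕b27⊕b28⊕b29⊕b30⊕b31 = 1⊕1⊕0⊕0⊕1⊕0⊕0⊕0⊕0⊕1⊕1⊕0⊕0⊕1⊕0⊕1 = 1
s16: b16⊕b17⊕b18⊕b19⊕b20⊕b21⊕b22⊕b23⊕b24⊕b25⊕b26⊕b27⊕b28⊕b29⊕b30⊕b31 = 0⊕1⊕1⊕1⊕1⊕1⊕0⊕1⊕0⊕1⊕1⊕0⊕0⊕1⊕0⊕1 = 0
Syndrome (s16...s1) = 01110 → position 14.
Flip bit 14: corrected codeword = 1100001110010100111110101100101
Data bits at positions 3,5,6,7,9,10,11,12,13,14,15,17,18,19,20,21,22,23,24,25,26,27,28,29,30,31: 00011001010111110101100101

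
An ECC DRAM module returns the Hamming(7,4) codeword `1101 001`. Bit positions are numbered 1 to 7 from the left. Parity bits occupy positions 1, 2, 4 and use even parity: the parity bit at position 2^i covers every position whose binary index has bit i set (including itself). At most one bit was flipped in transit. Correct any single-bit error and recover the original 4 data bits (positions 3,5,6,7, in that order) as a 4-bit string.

0001

s1: b1⊕b3⊕b5⊕b7 = 1⊕0⊕0⊕1 = 0
s2: b2⊕b3⊕b6⊕b7 = 1⊕0⊕0⊕1 = 0
s4: b4⊕b5⊕b6⊕b7 = 1⊕0⊕0⊕1 = 0
Syndrome (s4...s1) = 000 → position 0 (no error).
No correction needed.
Data bits at positions 3,5,6,7: 0001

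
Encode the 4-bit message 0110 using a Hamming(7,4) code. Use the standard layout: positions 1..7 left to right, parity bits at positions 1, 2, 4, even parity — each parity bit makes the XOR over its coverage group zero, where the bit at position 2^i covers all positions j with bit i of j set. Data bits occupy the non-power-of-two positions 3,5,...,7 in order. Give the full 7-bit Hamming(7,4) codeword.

1100110

Place data bits at non-power-of-two positions: b3=0, b5=1, b6=1, b7=0.
p1 = XOR of data positions {3,5,7} = 0⊕1⊕0 = 1
p2 = XOR of data positions {3,6,7} = 0⊕1⊕0 = 1
p4 = XOR of data positions {5,6,7} = 1⊕1⊕0 = 0
Codeword b1..b7 = 1100110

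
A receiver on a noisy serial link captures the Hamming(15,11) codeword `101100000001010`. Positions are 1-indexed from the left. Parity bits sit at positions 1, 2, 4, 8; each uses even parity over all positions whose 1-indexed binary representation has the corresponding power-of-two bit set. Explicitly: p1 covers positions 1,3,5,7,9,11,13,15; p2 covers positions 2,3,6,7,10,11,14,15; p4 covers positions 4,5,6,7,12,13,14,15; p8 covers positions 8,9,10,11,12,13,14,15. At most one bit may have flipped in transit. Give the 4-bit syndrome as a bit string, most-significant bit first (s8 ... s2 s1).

s1: b1⊕b3⊕b5⊕b7⊕b9⊕b11⊕b13⊕b15 = 1⊕1⊕0⊕0⊕0⊕0⊕0⊕0 = 0
s2: b2⊕b3⊕b6⊕b7⊕b10⊕b11⊕b14⊕b15 = 0⊕1⊕0⊕0⊕0⊕0⊕1⊕0 = 0
s4: b4⊕b5⊕b6⊕b7⊕b12⊕b13⊕b14⊕b15 = 1⊕0⊕0⊕0⊕1⊕0⊕1⊕0 = 1
s8: b8⊕b9⊕b10⊕b11⊕b12⊕b13⊕b14⊕b15 = 0⊕0⊕0⊕0⊕1⊕0⊕1⊕0 = 0
Syndrome (s8...s1) = 0100 → position 4.

0100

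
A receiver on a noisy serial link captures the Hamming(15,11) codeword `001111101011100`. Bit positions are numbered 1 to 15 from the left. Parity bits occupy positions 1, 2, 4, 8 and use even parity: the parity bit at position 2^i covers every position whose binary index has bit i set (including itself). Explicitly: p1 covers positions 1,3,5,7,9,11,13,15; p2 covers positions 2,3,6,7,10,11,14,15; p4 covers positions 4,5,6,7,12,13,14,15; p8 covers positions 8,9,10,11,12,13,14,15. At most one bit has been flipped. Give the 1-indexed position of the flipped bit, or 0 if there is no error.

0

s1: b1⊕b3⊕b5⊕b7⊕b9⊕b11⊕b13⊕b15 = 0⊕1⊕1⊕1⊕1⊕1⊕1⊕0 = 0
s2: b2⊕b3⊕b6⊕b7⊕b10⊕b11⊕b14⊕b15 = 0⊕1⊕1⊕1⊕0⊕1⊕0⊕0 = 0
s4: b4⊕b5⊕b6⊕b7⊕b12⊕b13⊕b14⊕b15 = 1⊕1⊕1⊕1⊕1⊕1⊕0⊕0 = 0
s8: b8⊕b9⊕b10⊕b11⊕b12⊕b13⊕b14⊕b15 = 0⊕1⊕0⊕1⊕1⊕1⊕0⊕0 = 0
Syndrome (s8...s1) = 0000 → position 0 (no error).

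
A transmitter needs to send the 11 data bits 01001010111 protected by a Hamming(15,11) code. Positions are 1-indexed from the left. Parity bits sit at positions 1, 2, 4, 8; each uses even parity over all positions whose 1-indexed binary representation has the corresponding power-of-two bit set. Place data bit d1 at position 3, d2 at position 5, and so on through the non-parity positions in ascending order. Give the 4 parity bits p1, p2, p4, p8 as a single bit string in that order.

1101

Place data bits at non-power-of-two positions: b3=0, b5=1, b6=0, b7=0, b9=1, b10=0, b11=1, b12=0, b13=1, b14=1, b15=1.
p1 = XOR of data positions {3,5,7,9,11,13,15} = 0⊕1⊕0⊕1⊕1⊕1⊕1 = 1
p2 = XOR of data positions {3,6,7,10,11,14,15} = 0⊕0⊕0⊕0⊕1⊕1⊕1 = 1
p4 = XOR of data positions {5,6,7,12,13,14,15} = 1⊕0⊕0⊕0⊕1⊕1⊕1 = 0
p8 = XOR of data positions {9,10,11,12,13,14,15} = 1⊕0⊕1⊕0⊕1⊕1⊕1 = 1
Parity bits p1,p2,p4,p8 = 1101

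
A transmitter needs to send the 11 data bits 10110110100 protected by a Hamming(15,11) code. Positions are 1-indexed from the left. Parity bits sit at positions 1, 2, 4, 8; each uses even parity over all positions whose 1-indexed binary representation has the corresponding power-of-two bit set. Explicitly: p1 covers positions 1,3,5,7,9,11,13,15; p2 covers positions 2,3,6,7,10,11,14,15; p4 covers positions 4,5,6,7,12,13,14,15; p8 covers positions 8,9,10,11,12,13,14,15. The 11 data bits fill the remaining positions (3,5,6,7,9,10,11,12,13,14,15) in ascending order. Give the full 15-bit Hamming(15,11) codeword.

Place data bits at non-power-of-two positions: b3=1, b5=0, b6=1, b7=1, b9=0, b10=1, b11=1, b12=0, b13=1, b14=0, b15=0.
p1 = XOR of data positions {3,5,7,9,11,13,15} = 1⊕0⊕1⊕0⊕1⊕1⊕0 = 0
p2 = XOR of data positions {3,6,7,10,11,14,15} = 1⊕1⊕1⊕1⊕1⊕0⊕0 = 1
p4 = XOR of data positions {5,6,7,12,13,14,15} = 0⊕1⊕1⊕0⊕1⊕0⊕0 = 1
p8 = XOR of data positions {9,10,11,12,13,14,15} = 0⊕1⊕1⊕0⊕1⊕0⊕0 = 1
Codeword b1..b15 = 011101110110100

011101110110100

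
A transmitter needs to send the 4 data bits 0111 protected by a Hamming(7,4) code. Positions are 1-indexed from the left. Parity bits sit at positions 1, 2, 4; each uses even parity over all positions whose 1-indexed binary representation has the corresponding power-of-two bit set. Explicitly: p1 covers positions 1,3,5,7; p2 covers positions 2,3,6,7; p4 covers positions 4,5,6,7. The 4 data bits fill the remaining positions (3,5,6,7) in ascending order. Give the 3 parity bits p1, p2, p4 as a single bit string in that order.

Place data bits at non-power-of-two positions: b3=0, b5=1, b6=1, b7=1.
p1 = XOR of data positions {3,5,7} = 0⊕1⊕1 = 0
p2 = XOR of data positions {3,6,7} = 0⊕1⊕1 = 0
p4 = XOR of data positions {5,6,7} = 1⊕1⊕1 = 1
Parity bits p1,p2,p4 = 001

001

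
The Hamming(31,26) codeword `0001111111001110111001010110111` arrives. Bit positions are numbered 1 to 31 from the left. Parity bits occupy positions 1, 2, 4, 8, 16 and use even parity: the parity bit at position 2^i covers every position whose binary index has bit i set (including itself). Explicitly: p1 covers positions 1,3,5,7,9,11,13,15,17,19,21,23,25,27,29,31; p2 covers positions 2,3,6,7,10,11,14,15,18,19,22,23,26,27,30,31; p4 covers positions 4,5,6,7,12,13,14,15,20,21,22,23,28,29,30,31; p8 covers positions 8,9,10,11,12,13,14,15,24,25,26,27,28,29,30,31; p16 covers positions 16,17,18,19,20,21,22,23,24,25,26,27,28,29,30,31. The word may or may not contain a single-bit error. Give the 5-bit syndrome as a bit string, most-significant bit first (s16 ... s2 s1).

s1: b1⊕b3⊕b5⊕b7⊕b9⊕b11⊕b13⊕b15⊕b17⊕b19⊕b21⊕b23⊕b25⊕b27⊕b29⊕b31 = 0⊕0⊕1⊕1⊕1⊕0⊕1⊕1⊕1⊕1⊕0⊕0⊕0⊕1⊕1⊕1 = 0
s2: b2⊕b3⊕b6⊕b7⊕b10⊕b11⊕b14⊕b15⊕b18⊕b19⊕b22⊕b23⊕b26⊕b27⊕b30⊕b31 = 0⊕0⊕1⊕1⊕1⊕0⊕1⊕1⊕1⊕1⊕1⊕0⊕1⊕1⊕1⊕1 = 0
s4: b4⊕b5⊕b6⊕b7⊕b12⊕b13⊕b14⊕b15⊕b20⊕b21⊕b22⊕b23⊕b28⊕b29⊕b30⊕b31 = 1⊕1⊕1⊕1⊕0⊕1⊕1⊕1⊕0⊕0⊕1⊕0⊕0⊕1⊕1⊕1 = 1
s8: b8⊕b9⊕b10⊕b11⊕b12⊕b13⊕b14⊕b15⊕b24⊕b25⊕b26⊕b27⊕b28⊕b29⊕b30⊕b31 = 1⊕1⊕1⊕0⊕0⊕1⊕1⊕1⊕1⊕0⊕1⊕1⊕0⊕1⊕1⊕1 = 0
s16: b16⊕b17⊕b18⊕b19⊕b20⊕b21⊕b22⊕b23⊕b24⊕b25⊕b26⊕b27⊕b28⊕b29⊕b30⊕b31 = 0⊕1⊕1⊕1⊕0⊕0⊕1⊕0⊕1⊕0⊕1⊕1⊕0⊕1⊕1⊕1 = 0
Syndrome (s16...s1) = 00100 → position 4.

00100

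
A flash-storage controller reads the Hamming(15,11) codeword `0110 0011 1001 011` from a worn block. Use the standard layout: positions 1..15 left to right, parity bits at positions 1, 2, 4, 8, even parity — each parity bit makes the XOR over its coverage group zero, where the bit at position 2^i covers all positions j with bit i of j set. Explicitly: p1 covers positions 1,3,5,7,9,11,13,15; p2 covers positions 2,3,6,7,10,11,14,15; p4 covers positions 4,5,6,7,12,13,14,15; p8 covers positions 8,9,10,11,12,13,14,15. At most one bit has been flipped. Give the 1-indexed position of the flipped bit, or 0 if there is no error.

10

s1: b1⊕b3⊕b5⊕b7⊕b9⊕b11⊕b13⊕b15 = 0⊕1⊕0⊕1⊕1⊕0⊕0⊕1 = 0
s2: b2⊕b3⊕b6⊕b7⊕b10⊕b11⊕b14⊕b15 = 1⊕1⊕0⊕1⊕0⊕0⊕1⊕1 = 1
s4: b4⊕b5⊕b6⊕b7⊕b12⊕b13⊕b14⊕b15 = 0⊕0⊕0⊕1⊕1⊕0⊕1⊕1 = 0
s8: b8⊕b9⊕b10⊕b11⊕b12⊕b13⊕b14⊕b15 = 1⊕1⊕0⊕0⊕1⊕0⊕1⊕1 = 1
Syndrome (s8...s1) = 1010 → position 10.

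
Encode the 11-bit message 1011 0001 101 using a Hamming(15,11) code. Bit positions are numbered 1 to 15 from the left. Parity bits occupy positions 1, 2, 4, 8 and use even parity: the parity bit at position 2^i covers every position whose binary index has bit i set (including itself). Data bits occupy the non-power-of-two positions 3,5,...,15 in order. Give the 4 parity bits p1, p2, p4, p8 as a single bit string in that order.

Place data bits at non-power-of-two positions: b3=1, b5=0, b6=1, b7=1, b9=0, b10=0, b11=0, b12=1, b13=1, b14=0, b15=1.
p1 = XOR of data positions {3,5,7,9,11,13,15} = 1⊕0⊕1⊕0⊕0⊕1⊕1 = 0
p2 = XOR of data positions {3,6,7,10,11,14,15} = 1⊕1⊕1⊕0⊕0⊕0⊕1 = 0
p4 = XOR of data positions {5,6,7,12,13,14,15} = 0⊕1⊕1⊕1⊕1⊕0⊕1 = 1
p8 = XOR of data positions {9,10,11,12,13,14,15} = 0⊕0⊕0⊕1⊕1⊕0⊕1 = 1
Parity bits p1,p2,p4,p8 = 0011

0011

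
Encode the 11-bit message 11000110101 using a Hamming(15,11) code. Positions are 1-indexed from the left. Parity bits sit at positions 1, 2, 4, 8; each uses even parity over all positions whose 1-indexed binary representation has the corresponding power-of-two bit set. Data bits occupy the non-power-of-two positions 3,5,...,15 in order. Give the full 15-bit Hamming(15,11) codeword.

101110000110101

Place data bits at non-power-of-two positions: b3=1, b5=1, b6=0, b7=0, b9=0, b10=1, b11=1, b12=0, b13=1, b14=0, b15=1.
p1 = XOR of data positions {3,5,7,9,11,13,15} = 1⊕1⊕0⊕0⊕1⊕1⊕1 = 1
p2 = XOR of data positions {3,6,7,10,11,14,15} = 1⊕0⊕0⊕1⊕1⊕0⊕1 = 0
p4 = XOR of data positions {5,6,7,12,13,14,15} = 1⊕0⊕0⊕0⊕1⊕0⊕1 = 1
p8 = XOR of data positions {9,10,11,12,13,14,15} = 0⊕1⊕1⊕0⊕1⊕0⊕1 = 0
Codeword b1..b15 = 101110000110101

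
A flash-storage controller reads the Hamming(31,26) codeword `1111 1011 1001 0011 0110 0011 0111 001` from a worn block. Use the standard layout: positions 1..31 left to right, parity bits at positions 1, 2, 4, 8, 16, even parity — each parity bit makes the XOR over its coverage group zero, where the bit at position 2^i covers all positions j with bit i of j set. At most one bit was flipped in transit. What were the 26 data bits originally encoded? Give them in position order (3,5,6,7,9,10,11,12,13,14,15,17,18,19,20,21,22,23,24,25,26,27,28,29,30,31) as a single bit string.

11011001001011000100111001

s1: b1⊕b3⊕b5⊕b7⊕b9⊕b11⊕b13⊕b15⊕b17⊕b19⊕b21⊕b23⊕b25⊕b27⊕b29⊕b31 = 1⊕1⊕1⊕1⊕1⊕0⊕0⊕1⊕0⊕1⊕0⊕1⊕0⊕1⊕0⊕1 = 0
s2: b2⊕b3⊕b6⊕b7⊕b10⊕b11⊕b14⊕b15⊕b18⊕b19⊕b22⊕b23⊕b26⊕b27⊕b30⊕b31 = 1⊕1⊕0⊕1⊕0⊕0⊕0⊕1⊕1⊕1⊕0⊕1⊕1⊕1⊕0⊕1 = 0
s4: b4⊕b5⊕b6⊕b7⊕b12⊕b13⊕b14⊕b15⊕b20⊕b21⊕b22⊕b23⊕b28⊕b29⊕b30⊕b31 = 1⊕1⊕0⊕1⊕1⊕0⊕0⊕1⊕0⊕0⊕0⊕1⊕1⊕0⊕0⊕1 = 0
s8: b8⊕b9⊕b10⊕b11⊕b12⊕b13⊕b14⊕b15⊕b24⊕b25⊕b26⊕b27⊕b28⊕b29⊕b30⊕b31 = 1⊕1⊕0⊕0⊕1⊕0⊕0⊕1⊕1⊕0⊕1⊕1⊕1⊕0⊕0⊕1 = 1
s16: b16⊕b17⊕b18⊕b19⊕b20⊕b21⊕b22⊕b23⊕b24⊕b25⊕b26⊕b27⊕b28⊕b29⊕b30⊕b31 = 1⊕0⊕1⊕1⊕0⊕0⊕0⊕1⊕1⊕0⊕1⊕1⊕1⊕0⊕0⊕1 = 1
Syndrome (s16...s1) = 11000 → position 24.
Flip bit 24: corrected codeword = 1111101110010011011000100111001
Data bits at positions 3,5,6,7,9,10,11,12,13,14,15,17,18,19,20,21,22,23,24,25,26,27,28,29,30,31: 11011001001011000100111001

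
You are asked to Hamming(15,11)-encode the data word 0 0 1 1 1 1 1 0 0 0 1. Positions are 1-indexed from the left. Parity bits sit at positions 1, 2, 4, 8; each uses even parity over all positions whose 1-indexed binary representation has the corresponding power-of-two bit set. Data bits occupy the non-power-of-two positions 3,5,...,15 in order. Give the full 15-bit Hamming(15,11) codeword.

Place data bits at non-power-of-two positions: b3=0, b5=0, b6=1, b7=1, b9=1, b10=1, b11=1, b12=0, b13=0, b14=0, b15=1.
p1 = XOR of data positions {3,5,7,9,11,13,15} = 0⊕0⊕1⊕1⊕1⊕0⊕1 = 0
p2 = XOR of data positions {3,6,7,10,11,14,15} = 0⊕1⊕1⊕1⊕1⊕0⊕1 = 1
p4 = XOR of data positions {5,6,7,12,13,14,15} = 0⊕1⊕1⊕0⊕0⊕0⊕1 = 1
p8 = XOR of data positions {9,10,11,12,13,14,15} = 1⊕1⊕1⊕0⊕0⊕0⊕1 = 0
Codeword b1..b15 = 010101101110001

010101101110001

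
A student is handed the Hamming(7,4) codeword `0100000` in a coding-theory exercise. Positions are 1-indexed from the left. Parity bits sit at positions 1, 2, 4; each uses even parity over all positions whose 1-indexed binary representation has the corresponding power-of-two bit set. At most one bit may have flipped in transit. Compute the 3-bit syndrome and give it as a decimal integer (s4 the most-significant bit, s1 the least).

2

s1: b1⊕b3⊕b5⊕b7 = 0⊕0⊕0⊕0 = 0
s2: b2⊕b3⊕b6⊕b7 = 1⊕0⊕0⊕0 = 1
s4: b4⊕b5⊕b6⊕b7 = 0⊕0⊕0⊕0 = 0
Syndrome (s4...s1) = 010 → position 2.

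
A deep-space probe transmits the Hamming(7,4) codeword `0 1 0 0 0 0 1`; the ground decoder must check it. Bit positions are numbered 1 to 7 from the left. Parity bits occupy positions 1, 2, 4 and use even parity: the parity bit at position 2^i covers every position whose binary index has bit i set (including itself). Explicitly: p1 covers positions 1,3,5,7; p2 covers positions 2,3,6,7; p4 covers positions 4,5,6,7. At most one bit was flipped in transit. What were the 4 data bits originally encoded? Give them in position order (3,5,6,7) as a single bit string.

0101

s1: b1⊕b3⊕b5⊕b7 = 0⊕0⊕0⊕1 = 1
s2: b2⊕b3⊕b6⊕b7 = 1⊕0⊕0⊕1 = 0
s4: b4⊕b5⊕b6⊕b7 = 0⊕0⊕0⊕1 = 1
Syndrome (s4...s1) = 101 → position 5.
Flip bit 5: corrected codeword = 0100101
Data bits at positions 3,5,6,7: 0101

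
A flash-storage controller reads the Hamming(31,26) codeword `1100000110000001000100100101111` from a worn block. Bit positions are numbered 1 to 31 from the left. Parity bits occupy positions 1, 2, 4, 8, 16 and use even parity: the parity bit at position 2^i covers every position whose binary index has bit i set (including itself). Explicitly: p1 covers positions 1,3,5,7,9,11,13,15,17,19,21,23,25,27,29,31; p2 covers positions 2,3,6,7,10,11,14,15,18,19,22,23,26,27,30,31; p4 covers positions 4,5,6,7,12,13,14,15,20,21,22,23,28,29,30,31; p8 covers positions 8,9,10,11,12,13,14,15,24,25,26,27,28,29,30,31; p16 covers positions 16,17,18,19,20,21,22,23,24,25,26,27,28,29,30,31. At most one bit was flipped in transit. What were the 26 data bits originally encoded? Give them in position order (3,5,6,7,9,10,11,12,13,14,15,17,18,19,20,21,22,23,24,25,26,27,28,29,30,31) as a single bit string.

00001010000000100100101111

s1: b1⊕b3⊕b5⊕b7⊕b9⊕b11⊕b13⊕b15⊕b17⊕b19⊕b21⊕b23⊕b25⊕b27⊕b29⊕b31 = 1⊕0⊕0⊕0⊕1⊕0⊕0⊕0⊕0⊕0⊕0⊕1⊕0⊕0⊕1⊕1 = 1
s2: b2⊕b3⊕b6⊕b7⊕b10⊕b11⊕b14⊕b15⊕b18⊕b19⊕b22⊕b23⊕b26⊕b27⊕b30⊕b31 = 1⊕0⊕0⊕0⊕0⊕0⊕0⊕0⊕0⊕0⊕0⊕1⊕1⊕0⊕1⊕1 = 1
s4: b4⊕b5⊕b6⊕b7⊕b12⊕b13⊕b14⊕b15⊕b20⊕b21⊕b22⊕b23⊕b28⊕b29⊕b30⊕b31 = 0⊕0⊕0⊕0⊕0⊕0⊕0⊕0⊕1⊕0⊕0⊕1⊕1⊕1⊕1⊕1 = 0
s8: b8⊕b9⊕b10⊕b11⊕b12⊕b13⊕b14⊕b15⊕b24⊕b25⊕b26⊕b27⊕b28⊕b29⊕b30⊕b31 = 1⊕1⊕0⊕0⊕0⊕0⊕0⊕0⊕0⊕0⊕1⊕0⊕1⊕1⊕1⊕1 = 1
s16: b16⊕b17⊕b18⊕b19⊕b20⊕b21⊕b22⊕b23⊕b24⊕b25⊕b26⊕b27⊕b28⊕b29⊕b30⊕b31 = 1⊕0⊕0⊕0⊕1⊕0⊕0⊕1⊕0⊕0⊕1⊕0⊕1⊕1⊕1⊕1 = 0
Syndrome (s16...s1) = 01011 → position 11.
Flip bit 11: corrected codeword = 1100000110100001000100100101111
Data bits at positions 3,5,6,7,9,10,11,12,13,14,15,17,18,19,20,21,22,23,24,25,26,27,28,29,30,31: 00001010000000100100101111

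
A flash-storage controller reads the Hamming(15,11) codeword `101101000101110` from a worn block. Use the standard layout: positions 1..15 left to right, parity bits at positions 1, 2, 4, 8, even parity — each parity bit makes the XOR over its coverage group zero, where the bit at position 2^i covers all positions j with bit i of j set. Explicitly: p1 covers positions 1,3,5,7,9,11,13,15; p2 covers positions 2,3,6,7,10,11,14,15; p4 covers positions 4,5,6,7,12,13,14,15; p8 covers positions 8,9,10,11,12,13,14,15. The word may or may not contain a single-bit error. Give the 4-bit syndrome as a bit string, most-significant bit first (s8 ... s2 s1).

s1: b1⊕b3⊕b5⊕b7⊕b9⊕b11⊕b13⊕b15 = 1⊕1⊕0⊕0⊕0⊕0⊕1⊕0 = 1
s2: b2⊕b3⊕b6⊕b7⊕b10⊕b11⊕b14⊕b15 = 0⊕1⊕1⊕0⊕1⊕0⊕1⊕0 = 0
s4: b4⊕b5⊕b6⊕b7⊕b12⊕b13⊕b14⊕b15 = 1⊕0⊕1⊕0⊕1⊕1⊕1⊕0 = 1
s8: b8⊕b9⊕b10⊕b11⊕b12⊕b13⊕b14⊕b15 = 0⊕0⊕1⊕0⊕1⊕1⊕1⊕0 = 0
Syndrome (s8...s1) = 0101 → position 5.

0101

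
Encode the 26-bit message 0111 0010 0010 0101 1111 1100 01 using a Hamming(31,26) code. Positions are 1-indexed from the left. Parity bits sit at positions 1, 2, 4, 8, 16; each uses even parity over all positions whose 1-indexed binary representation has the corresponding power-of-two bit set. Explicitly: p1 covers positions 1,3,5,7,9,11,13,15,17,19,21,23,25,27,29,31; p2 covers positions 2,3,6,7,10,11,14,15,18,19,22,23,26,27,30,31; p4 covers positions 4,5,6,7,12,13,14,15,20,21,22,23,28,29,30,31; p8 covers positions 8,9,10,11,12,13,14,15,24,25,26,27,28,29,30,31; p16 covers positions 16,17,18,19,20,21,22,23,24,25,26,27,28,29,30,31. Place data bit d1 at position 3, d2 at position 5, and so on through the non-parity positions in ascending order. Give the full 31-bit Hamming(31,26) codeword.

0000111100100011001011111110001

Place data bits at non-power-of-two positions: b3=0, b5=1, b6=1, b7=1, b9=0, b10=0, b11=1, b12=0, b13=0, b14=0, b15=1, b17=0, b18=0, b19=1, b20=0, b21=1, b22=1, b23=1, b24=1, b25=1, b26=1, b27=1, b28=0, b29=0, b30=0, b31=1.
p1 = XOR of data positions {3,5,7,9,11,13,15,17,19,21,23,25,27,29,31} = 0⊕1⊕1⊕0⊕1⊕0⊕1⊕0⊕1⊕1⊕1⊕1⊕1⊕0⊕1 = 0
p2 = XOR of data positions {3,6,7,10,11,14,15,18,19,22,23,26,27,30,31} = 0⊕1⊕1⊕0⊕1⊕0⊕1⊕0⊕1⊕1⊕1⊕1⊕1⊕0⊕1 = 0
p4 = XOR of data positions {5,6,7,12,13,14,15,20,21,22,23,28,29,30,31} = 1⊕1⊕1⊕0⊕0⊕0⊕1⊕0⊕1⊕1⊕1⊕0⊕0⊕0⊕1 = 0
p8 = XOR of data positions {9,10,11,12,13,14,15,24,25,26,27,28,29,30,31} = 0⊕0⊕1⊕0⊕0⊕0⊕1⊕1⊕1⊕1⊕1⊕0⊕0⊕0⊕1 = 1
p16 = XOR of data positions {17,18,19,20,21,22,23,24,25,26,27,28,29,30,31} = 0⊕0⊕1⊕0⊕1⊕1⊕1⊕1⊕1⊕1⊕1⊕0⊕0⊕0⊕1 = 1
Codeword b1..b31 = 0000111100100011001011111110001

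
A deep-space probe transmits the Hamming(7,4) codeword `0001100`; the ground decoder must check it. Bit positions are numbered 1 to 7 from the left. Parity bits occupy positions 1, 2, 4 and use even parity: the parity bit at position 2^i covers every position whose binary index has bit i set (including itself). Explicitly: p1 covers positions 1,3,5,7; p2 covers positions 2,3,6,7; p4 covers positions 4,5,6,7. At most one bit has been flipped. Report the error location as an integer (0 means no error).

1

s1: b1⊕b3⊕b5⊕b7 = 0⊕0⊕1⊕0 = 1
s2: b2⊕b3⊕b6⊕b7 = 0⊕0⊕0⊕0 = 0
s4: b4⊕b5⊕b6⊕b7 = 1⊕1⊕0⊕0 = 0
Syndrome (s4...s1) = 001 → position 1.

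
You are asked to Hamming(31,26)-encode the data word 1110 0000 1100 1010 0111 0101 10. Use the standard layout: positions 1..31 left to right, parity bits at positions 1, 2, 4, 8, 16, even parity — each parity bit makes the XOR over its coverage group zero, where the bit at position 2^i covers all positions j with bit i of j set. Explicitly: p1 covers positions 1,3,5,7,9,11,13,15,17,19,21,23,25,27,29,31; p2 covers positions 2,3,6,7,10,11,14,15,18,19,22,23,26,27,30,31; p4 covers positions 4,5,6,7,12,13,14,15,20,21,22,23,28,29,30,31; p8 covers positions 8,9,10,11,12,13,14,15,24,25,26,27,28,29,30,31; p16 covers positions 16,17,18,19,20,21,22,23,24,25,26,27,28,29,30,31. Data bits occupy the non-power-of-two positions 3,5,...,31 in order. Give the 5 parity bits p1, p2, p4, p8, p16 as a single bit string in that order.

Place data bits at non-power-of-two positions: b3=1, b5=1, b6=1, b7=0, b9=0, b10=0, b11=0, b12=0, b13=1, b14=1, b15=0, b17=0, b18=1, b19=0, b20=1, b21=0, b22=0, b23=1, b24=1, b25=1, b26=0, b27=1, b28=0, b29=1, b30=1, b31=0.
p1 = XOR of data positions {3,5,7,9,11,13,15,17,19,21,23,25,27,29,31} = 1⊕1⊕0⊕0⊕0⊕1⊕0⊕0⊕0⊕0⊕1⊕1⊕1⊕1⊕0 = 1
p2 = XOR of data positions {3,6,7,10,11,14,15,18,19,22,23,26,27,30,31} = 1⊕1⊕0⊕0⊕0⊕1⊕0⊕1⊕0⊕0⊕1⊕0⊕1⊕1⊕0 = 1
p4 = XOR of data positions {5,6,7,12,13,14,15,20,21,22,23,28,29,30,31} = 1⊕1⊕0⊕0⊕1⊕1⊕0⊕1⊕0⊕0⊕1⊕0⊕1⊕1⊕0 = 0
p8 = XOR of data positions {9,10,11,12,13,14,15,24,25,26,27,28,29,30,31} = 0⊕0⊕0⊕0⊕1⊕1⊕0⊕1⊕1⊕0⊕1⊕0⊕1⊕1⊕0 = 1
p16 = XOR of data positions {17,18,19,20,21,22,23,24,25,26,27,28,29,30,31} = 0⊕1⊕0⊕1⊕0⊕0⊕1⊕1⊕1⊕0⊕1⊕0⊕1⊕1⊕0 = 0
Parity bits p1,p2,p4,p8,p16 = 11010

11010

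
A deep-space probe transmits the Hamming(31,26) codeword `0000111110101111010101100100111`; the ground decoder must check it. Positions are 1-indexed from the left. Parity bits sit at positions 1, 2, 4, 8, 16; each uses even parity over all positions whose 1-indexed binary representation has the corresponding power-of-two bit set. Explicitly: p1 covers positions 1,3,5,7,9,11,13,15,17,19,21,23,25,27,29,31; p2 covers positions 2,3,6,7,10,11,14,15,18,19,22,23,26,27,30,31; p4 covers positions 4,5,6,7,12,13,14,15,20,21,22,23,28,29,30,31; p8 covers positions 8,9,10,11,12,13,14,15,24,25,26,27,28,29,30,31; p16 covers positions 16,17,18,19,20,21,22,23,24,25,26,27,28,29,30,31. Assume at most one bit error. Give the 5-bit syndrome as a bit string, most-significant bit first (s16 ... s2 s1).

s1: b1⊕b3⊕b5⊕b7⊕b9⊕b11⊕b13⊕b15⊕b17⊕b19⊕b21⊕b23⊕b25⊕b27⊕b29⊕b31 = 0⊕0⊕1⊕1⊕1⊕1⊕1⊕1⊕0⊕0⊕0⊕1⊕0⊕0⊕1⊕1 = 1
s2: b2⊕b3⊕b6⊕b7⊕b10⊕b11⊕b14⊕b15⊕b18⊕b19⊕b22⊕b23⊕b26⊕b27⊕b30⊕b31 = 0⊕0⊕1⊕1⊕0⊕1⊕1⊕1⊕1⊕0⊕1⊕1⊕1⊕0⊕1⊕1 = 1
s4: b4⊕b5⊕b6⊕b7⊕b12⊕b13⊕b14⊕b15⊕b20⊕b21⊕b22⊕b23⊕b28⊕b29⊕b30⊕b31 = 0⊕1⊕1⊕1⊕0⊕1⊕1⊕1⊕1⊕0⊕1⊕1⊕0⊕1⊕1⊕1 = 0
s8: b8⊕b9⊕b10⊕b11⊕b12⊕b13⊕b14⊕b15⊕b24⊕b25⊕b26⊕b27⊕b28⊕b29⊕b30⊕b31 = 1⊕1⊕0⊕1⊕0⊕1⊕1⊕1⊕0⊕0⊕1⊕0⊕0⊕1⊕1⊕1 = 0
s16: b16⊕b17⊕b18⊕b19⊕b20⊕b21⊕b22⊕b23⊕b24⊕b25⊕b26⊕b27⊕b28⊕b29⊕b30⊕b31 = 1⊕0⊕1⊕0⊕1⊕0⊕1⊕1⊕0⊕0⊕1⊕0⊕0⊕1⊕1⊕1 = 1
Syndrome (s16...s1) = 10011 → position 19.

10011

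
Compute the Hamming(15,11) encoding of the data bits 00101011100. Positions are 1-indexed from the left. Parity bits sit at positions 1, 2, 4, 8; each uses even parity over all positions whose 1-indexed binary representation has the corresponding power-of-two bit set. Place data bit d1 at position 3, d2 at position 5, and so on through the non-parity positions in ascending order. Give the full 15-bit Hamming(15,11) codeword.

Place data bits at non-power-of-two positions: b3=0, b5=0, b6=1, b7=0, b9=1, b10=0, b11=1, b12=1, b13=1, b14=0, b15=0.
p1 = XOR of data positions {3,5,7,9,11,13,15} = 0⊕0⊕0⊕1⊕1⊕1⊕0 = 1
p2 = XOR of data positions {3,6,7,10,11,14,15} = 0⊕1⊕0⊕0⊕1⊕0⊕0 = 0
p4 = XOR of data positions {5,6,7,12,13,14,15} = 0⊕1⊕0⊕1⊕1⊕0⊕0 = 1
p8 = XOR of data positions {9,10,11,12,13,14,15} = 1⊕0⊕1⊕1⊕1⊕0⊕0 = 0
Codeword b1..b15 = 100101001011100

100101001011100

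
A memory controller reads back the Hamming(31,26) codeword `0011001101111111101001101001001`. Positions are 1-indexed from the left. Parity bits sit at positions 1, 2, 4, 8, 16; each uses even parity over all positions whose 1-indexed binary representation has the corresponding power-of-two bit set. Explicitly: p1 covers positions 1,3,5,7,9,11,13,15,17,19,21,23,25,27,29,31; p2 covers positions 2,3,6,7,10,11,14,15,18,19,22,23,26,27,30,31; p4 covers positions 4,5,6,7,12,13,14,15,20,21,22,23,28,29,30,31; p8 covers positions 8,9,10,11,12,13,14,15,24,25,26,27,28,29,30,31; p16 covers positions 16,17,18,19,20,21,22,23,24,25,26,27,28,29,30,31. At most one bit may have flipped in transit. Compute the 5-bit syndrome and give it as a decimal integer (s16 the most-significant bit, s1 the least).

0

s1: b1⊕b3⊕b5⊕b7⊕b9⊕b11⊕b13⊕b15⊕b17⊕b19⊕b21⊕b23⊕b25⊕b27⊕b29⊕b31 = 0⊕1⊕0⊕1⊕0⊕1⊕1⊕1⊕1⊕1⊕0⊕1⊕1⊕0⊕0⊕1 = 0
s2: b2⊕b3⊕b6⊕b7⊕b10⊕b11⊕b14⊕b15⊕b18⊕b19⊕b22⊕b23⊕b26⊕b27⊕b30⊕b31 = 0⊕1⊕0⊕1⊕1⊕1⊕1⊕1⊕0⊕1⊕1⊕1⊕0⊕0⊕0⊕1 = 0
s4: b4⊕b5⊕b6⊕b7⊕b12⊕b13⊕b14⊕b15⊕b20⊕b21⊕b22⊕b23⊕b28⊕b29⊕b30⊕b31 = 1⊕0⊕0⊕1⊕1⊕1⊕1⊕1⊕0⊕0⊕1⊕1⊕1⊕0⊕0⊕1 = 0
s8: b8⊕b9⊕b10⊕b11⊕b12⊕b13⊕b14⊕b15⊕b24⊕b25⊕b26⊕b27⊕b28⊕b29⊕b30⊕b31 = 1⊕0⊕1⊕1⊕1⊕1⊕1⊕1⊕0⊕1⊕0⊕0⊕1⊕0⊕0⊕1 = 0
s16: b16⊕b17⊕b18⊕b19⊕b20⊕b21⊕b22⊕b23⊕b24⊕b25⊕b26⊕b27⊕b28⊕b29⊕b30⊕b31 = 1⊕1⊕0⊕1⊕0⊕0⊕1⊕1⊕0⊕1⊕0⊕0⊕1⊕0⊕0⊕1 = 0
Syndrome (s16...s1) = 00000 → position 0 (no error).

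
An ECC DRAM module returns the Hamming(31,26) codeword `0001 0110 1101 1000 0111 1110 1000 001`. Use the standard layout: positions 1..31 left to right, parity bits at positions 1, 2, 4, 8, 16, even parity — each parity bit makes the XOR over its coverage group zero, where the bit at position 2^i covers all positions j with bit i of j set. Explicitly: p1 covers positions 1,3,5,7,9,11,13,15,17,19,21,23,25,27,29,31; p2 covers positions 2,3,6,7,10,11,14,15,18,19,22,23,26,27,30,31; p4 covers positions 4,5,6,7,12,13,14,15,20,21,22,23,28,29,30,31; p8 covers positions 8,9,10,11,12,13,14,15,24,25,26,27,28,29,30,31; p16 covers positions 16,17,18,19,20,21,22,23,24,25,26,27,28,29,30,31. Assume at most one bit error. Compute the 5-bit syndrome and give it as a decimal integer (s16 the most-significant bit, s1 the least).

0

s1: b1⊕b3⊕b5⊕b7⊕b9⊕b11⊕b13⊕b15⊕b17⊕b19⊕b21⊕b23⊕b25⊕b27⊕b29⊕b31 = 0⊕0⊕0⊕1⊕1⊕0⊕1⊕0⊕0⊕1⊕1⊕1⊕1⊕0⊕0⊕1 = 0
s2: b2⊕b3⊕b6⊕b7⊕b10⊕b11⊕b14⊕b15⊕b18⊕b19⊕b22⊕b23⊕b26⊕b27⊕b30⊕b31 = 0⊕0⊕1⊕1⊕1⊕0⊕0⊕0⊕1⊕1⊕1⊕1⊕0⊕0⊕0⊕1 = 0
s4: b4⊕b5⊕b6⊕b7⊕b12⊕b13⊕b14⊕b15⊕b20⊕b21⊕b22⊕b23⊕b28⊕b29⊕b30⊕b31 = 1⊕0⊕1⊕1⊕1⊕1⊕0⊕0⊕1⊕1⊕1⊕1⊕0⊕0⊕0⊕1 = 0
s8: b8⊕b9⊕b10⊕b11⊕b12⊕b13⊕b14⊕b15⊕b24⊕b25⊕b26⊕b27⊕b28⊕b29⊕b30⊕b31 = 0⊕1⊕1⊕0⊕1⊕1⊕0⊕0⊕0⊕1⊕0⊕0⊕0⊕0⊕0⊕1 = 0
s16: b16⊕b17⊕b18⊕b19⊕b20⊕b21⊕b22⊕b23⊕b24⊕b25⊕b26⊕b27⊕b28⊕b29⊕b30⊕b31 = 0⊕0⊕1⊕1⊕1⊕1⊕1⊕1⊕0⊕1⊕0⊕0⊕0⊕0⊕0⊕1 = 0
Syndrome (s16...s1) = 00000 → position 0 (no error).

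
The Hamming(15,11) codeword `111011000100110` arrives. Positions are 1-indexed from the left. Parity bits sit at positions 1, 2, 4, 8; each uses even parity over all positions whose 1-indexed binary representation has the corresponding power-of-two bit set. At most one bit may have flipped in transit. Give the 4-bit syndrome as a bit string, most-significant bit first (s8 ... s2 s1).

1010

s1: b1⊕b3⊕b5⊕b7⊕b9⊕b11⊕b13⊕b15 = 1⊕1⊕1⊕0⊕0⊕0⊕1⊕0 = 0
s2: b2⊕b3⊕b6⊕b7⊕b10⊕b11⊕b14⊕b15 = 1⊕1⊕1⊕0⊕1⊕0⊕1⊕0 = 1
s4: b4⊕b5⊕b6⊕b7⊕b12⊕b13⊕b14⊕b15 = 0⊕1⊕1⊕0⊕0⊕1⊕1⊕0 = 0
s8: b8⊕b9⊕b10⊕b11⊕b12⊕b13⊕b14⊕b15 = 0⊕0⊕1⊕0⊕0⊕1⊕1⊕0 = 1
Syndrome (s8...s1) = 1010 → position 10.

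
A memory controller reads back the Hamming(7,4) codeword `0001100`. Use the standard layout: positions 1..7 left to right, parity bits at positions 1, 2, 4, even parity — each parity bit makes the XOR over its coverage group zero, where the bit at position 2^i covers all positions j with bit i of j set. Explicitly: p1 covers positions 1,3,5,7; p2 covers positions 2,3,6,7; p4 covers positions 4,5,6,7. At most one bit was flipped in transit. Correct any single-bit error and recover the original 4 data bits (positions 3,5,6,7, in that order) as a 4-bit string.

s1: b1⊕b3⊕b5⊕b7 = 0⊕0⊕1⊕0 = 1
s2: b2⊕b3⊕b6⊕b7 = 0⊕0⊕0⊕0 = 0
s4: b4⊕b5⊕b6⊕b7 = 1⊕1⊕0⊕0 = 0
Syndrome (s4...s1) = 001 → position 1.
Flip bit 1: corrected codeword = 1001100
Data bits at positions 3,5,6,7: 0100

0100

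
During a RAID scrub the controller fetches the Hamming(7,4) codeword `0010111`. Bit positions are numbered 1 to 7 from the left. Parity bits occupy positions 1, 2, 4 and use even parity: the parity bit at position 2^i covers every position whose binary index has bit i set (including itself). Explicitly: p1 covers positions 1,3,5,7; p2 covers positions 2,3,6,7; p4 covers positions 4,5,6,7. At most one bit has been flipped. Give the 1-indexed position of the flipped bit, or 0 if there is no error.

s1: b1⊕b3⊕b5⊕b7 = 0⊕1⊕1⊕1 = 1
s2: b2⊕b3⊕b6⊕b7 = 0⊕1⊕1⊕1 = 1
s4: b4⊕b5⊕b6⊕b7 = 0⊕1⊕1⊕1 = 1
Syndrome (s4...s1) = 111 → position 7.

7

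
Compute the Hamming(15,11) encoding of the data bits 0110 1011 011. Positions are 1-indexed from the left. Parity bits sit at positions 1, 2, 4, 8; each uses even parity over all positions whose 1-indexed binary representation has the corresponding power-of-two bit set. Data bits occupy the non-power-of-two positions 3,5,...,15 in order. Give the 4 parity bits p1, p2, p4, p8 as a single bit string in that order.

0011

Place data bits at non-power-of-two positions: b3=0, b5=1, b6=1, b7=0, b9=1, b10=0, b11=1, b12=1, b13=0, b14=1, b15=1.
p1 = XOR of data positions {3,5,7,9,11,13,15} = 0⊕1⊕0⊕1⊕1⊕0⊕1 = 0
p2 = XOR of data positions {3,6,7,10,11,14,15} = 0⊕1⊕0⊕0⊕1⊕1⊕1 = 0
p4 = XOR of data positions {5,6,7,12,13,14,15} = 1⊕1⊕0⊕1⊕0⊕1⊕1 = 1
p8 = XOR of data positions {9,10,11,12,13,14,15} = 1⊕0⊕1⊕1⊕0⊕1⊕1 = 1
Parity bits p1,p2,p4,p8 = 0011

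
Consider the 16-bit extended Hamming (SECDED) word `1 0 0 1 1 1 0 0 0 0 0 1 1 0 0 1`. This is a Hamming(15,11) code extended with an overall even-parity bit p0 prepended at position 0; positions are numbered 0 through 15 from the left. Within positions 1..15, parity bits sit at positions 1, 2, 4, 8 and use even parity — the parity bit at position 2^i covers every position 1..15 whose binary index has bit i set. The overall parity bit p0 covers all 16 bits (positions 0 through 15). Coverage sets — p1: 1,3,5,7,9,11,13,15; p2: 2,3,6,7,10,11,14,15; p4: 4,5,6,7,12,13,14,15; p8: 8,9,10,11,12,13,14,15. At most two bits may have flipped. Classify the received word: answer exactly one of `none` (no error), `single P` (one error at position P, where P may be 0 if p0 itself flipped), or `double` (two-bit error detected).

s1: b1⊕b3⊕b5⊕b7⊕b9⊕b11⊕b13⊕b15 = 0⊕1⊕1⊕0⊕0⊕1⊕0⊕1 = 0
s2: b2⊕b3⊕b6⊕b7⊕b10⊕b11⊕b14⊕b15 = 0⊕1⊕0⊕0⊕0⊕1⊕0⊕1 = 1
s4: b4⊕b5⊕b6⊕b7⊕b12⊕b13⊕b14⊕b15 = 1⊕1⊕0⊕0⊕1⊕0⊕0⊕1 = 0
s8: b8⊕b9⊕b10⊕b11⊕b12⊕b13⊕b14⊕b15 = 0⊕0⊕0⊕1⊕1⊕0⊕0⊕1 = 1
Syndrome (s8...s1) = 1010 → position 10.
Overall parity (XOR of all 16 bits, including p0): 1⊕0⊕0⊕1⊕1⊕1⊕0⊕0⊕0⊕0⊕0⊕1⊕1⊕0⊕0⊕1 = 1
Overall=1, syndrome position=10 → single-bit error at position 10.

single 10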